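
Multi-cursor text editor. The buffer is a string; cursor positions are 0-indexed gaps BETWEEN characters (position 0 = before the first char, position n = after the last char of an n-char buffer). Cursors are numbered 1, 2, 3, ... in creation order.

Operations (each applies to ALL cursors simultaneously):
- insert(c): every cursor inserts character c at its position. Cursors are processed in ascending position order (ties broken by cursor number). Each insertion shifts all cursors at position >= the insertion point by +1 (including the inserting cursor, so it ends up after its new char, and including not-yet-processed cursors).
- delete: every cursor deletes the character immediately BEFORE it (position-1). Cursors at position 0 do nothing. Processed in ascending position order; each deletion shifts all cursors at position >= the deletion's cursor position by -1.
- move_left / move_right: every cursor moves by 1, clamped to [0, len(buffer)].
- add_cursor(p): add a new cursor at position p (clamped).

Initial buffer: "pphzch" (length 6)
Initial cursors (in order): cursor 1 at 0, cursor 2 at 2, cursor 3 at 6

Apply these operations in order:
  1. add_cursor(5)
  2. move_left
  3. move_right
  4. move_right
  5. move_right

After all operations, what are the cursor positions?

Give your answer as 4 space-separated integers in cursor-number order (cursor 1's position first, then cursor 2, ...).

After op 1 (add_cursor(5)): buffer="pphzch" (len 6), cursors c1@0 c2@2 c4@5 c3@6, authorship ......
After op 2 (move_left): buffer="pphzch" (len 6), cursors c1@0 c2@1 c4@4 c3@5, authorship ......
After op 3 (move_right): buffer="pphzch" (len 6), cursors c1@1 c2@2 c4@5 c3@6, authorship ......
After op 4 (move_right): buffer="pphzch" (len 6), cursors c1@2 c2@3 c3@6 c4@6, authorship ......
After op 5 (move_right): buffer="pphzch" (len 6), cursors c1@3 c2@4 c3@6 c4@6, authorship ......

Answer: 3 4 6 6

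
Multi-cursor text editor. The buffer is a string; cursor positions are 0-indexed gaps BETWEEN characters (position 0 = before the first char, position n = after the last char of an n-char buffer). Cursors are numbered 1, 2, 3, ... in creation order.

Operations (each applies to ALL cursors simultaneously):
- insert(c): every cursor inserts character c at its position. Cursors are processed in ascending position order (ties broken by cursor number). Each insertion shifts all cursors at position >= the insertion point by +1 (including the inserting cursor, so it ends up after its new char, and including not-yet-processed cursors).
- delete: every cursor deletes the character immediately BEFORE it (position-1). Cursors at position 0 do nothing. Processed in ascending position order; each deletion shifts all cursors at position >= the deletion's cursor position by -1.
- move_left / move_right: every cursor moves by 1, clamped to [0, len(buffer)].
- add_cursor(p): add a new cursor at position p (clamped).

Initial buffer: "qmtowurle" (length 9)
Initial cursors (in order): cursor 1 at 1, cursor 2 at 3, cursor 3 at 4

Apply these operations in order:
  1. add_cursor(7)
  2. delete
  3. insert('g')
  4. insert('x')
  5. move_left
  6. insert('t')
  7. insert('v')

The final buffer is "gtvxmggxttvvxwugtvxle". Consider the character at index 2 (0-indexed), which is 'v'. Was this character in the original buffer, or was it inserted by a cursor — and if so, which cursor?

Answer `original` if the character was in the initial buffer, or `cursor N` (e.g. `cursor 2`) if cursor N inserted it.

After op 1 (add_cursor(7)): buffer="qmtowurle" (len 9), cursors c1@1 c2@3 c3@4 c4@7, authorship .........
After op 2 (delete): buffer="mwule" (len 5), cursors c1@0 c2@1 c3@1 c4@3, authorship .....
After op 3 (insert('g')): buffer="gmggwugle" (len 9), cursors c1@1 c2@4 c3@4 c4@7, authorship 1.23..4..
After op 4 (insert('x')): buffer="gxmggxxwugxle" (len 13), cursors c1@2 c2@7 c3@7 c4@11, authorship 11.2323..44..
After op 5 (move_left): buffer="gxmggxxwugxle" (len 13), cursors c1@1 c2@6 c3@6 c4@10, authorship 11.2323..44..
After op 6 (insert('t')): buffer="gtxmggxttxwugtxle" (len 17), cursors c1@2 c2@9 c3@9 c4@14, authorship 111.232233..444..
After op 7 (insert('v')): buffer="gtvxmggxttvvxwugtvxle" (len 21), cursors c1@3 c2@12 c3@12 c4@18, authorship 1111.23223233..4444..
Authorship (.=original, N=cursor N): 1 1 1 1 . 2 3 2 2 3 2 3 3 . . 4 4 4 4 . .
Index 2: author = 1

Answer: cursor 1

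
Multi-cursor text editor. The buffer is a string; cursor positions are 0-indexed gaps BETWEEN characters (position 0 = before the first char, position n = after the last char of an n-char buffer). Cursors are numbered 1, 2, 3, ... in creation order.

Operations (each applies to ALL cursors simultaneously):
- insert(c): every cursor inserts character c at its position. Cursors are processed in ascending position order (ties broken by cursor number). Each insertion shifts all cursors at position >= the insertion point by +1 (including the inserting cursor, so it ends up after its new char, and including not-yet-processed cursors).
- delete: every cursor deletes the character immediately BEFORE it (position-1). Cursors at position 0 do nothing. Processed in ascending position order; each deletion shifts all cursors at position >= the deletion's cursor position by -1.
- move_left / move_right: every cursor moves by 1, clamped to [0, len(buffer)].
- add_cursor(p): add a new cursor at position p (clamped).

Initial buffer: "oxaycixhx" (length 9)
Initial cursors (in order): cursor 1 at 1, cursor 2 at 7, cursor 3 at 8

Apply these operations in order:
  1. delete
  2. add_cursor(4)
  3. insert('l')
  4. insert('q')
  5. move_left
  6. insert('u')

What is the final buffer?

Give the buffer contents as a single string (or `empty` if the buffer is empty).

After op 1 (delete): buffer="xaycix" (len 6), cursors c1@0 c2@5 c3@5, authorship ......
After op 2 (add_cursor(4)): buffer="xaycix" (len 6), cursors c1@0 c4@4 c2@5 c3@5, authorship ......
After op 3 (insert('l')): buffer="lxayclillx" (len 10), cursors c1@1 c4@6 c2@9 c3@9, authorship 1....4.23.
After op 4 (insert('q')): buffer="lqxayclqillqqx" (len 14), cursors c1@2 c4@8 c2@13 c3@13, authorship 11....44.2323.
After op 5 (move_left): buffer="lqxayclqillqqx" (len 14), cursors c1@1 c4@7 c2@12 c3@12, authorship 11....44.2323.
After op 6 (insert('u')): buffer="luqxaycluqillquuqx" (len 18), cursors c1@2 c4@9 c2@16 c3@16, authorship 111....444.232233.

Answer: luqxaycluqillquuqx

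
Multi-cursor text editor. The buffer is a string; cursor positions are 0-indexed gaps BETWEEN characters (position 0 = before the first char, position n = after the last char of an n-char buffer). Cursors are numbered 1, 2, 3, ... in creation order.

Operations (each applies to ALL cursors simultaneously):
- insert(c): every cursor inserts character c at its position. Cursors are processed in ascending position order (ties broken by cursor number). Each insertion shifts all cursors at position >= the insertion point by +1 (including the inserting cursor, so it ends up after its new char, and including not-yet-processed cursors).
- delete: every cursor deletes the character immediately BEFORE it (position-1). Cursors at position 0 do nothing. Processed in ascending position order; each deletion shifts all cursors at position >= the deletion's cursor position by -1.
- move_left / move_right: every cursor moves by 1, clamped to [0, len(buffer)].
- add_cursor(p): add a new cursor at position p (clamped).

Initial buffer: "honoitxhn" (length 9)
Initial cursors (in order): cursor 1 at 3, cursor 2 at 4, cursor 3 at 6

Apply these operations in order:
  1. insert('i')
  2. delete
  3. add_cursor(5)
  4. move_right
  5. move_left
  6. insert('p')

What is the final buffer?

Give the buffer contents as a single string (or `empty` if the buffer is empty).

Answer: honpopiptpxhn

Derivation:
After op 1 (insert('i')): buffer="honioiitixhn" (len 12), cursors c1@4 c2@6 c3@9, authorship ...1.2..3...
After op 2 (delete): buffer="honoitxhn" (len 9), cursors c1@3 c2@4 c3@6, authorship .........
After op 3 (add_cursor(5)): buffer="honoitxhn" (len 9), cursors c1@3 c2@4 c4@5 c3@6, authorship .........
After op 4 (move_right): buffer="honoitxhn" (len 9), cursors c1@4 c2@5 c4@6 c3@7, authorship .........
After op 5 (move_left): buffer="honoitxhn" (len 9), cursors c1@3 c2@4 c4@5 c3@6, authorship .........
After op 6 (insert('p')): buffer="honpopiptpxhn" (len 13), cursors c1@4 c2@6 c4@8 c3@10, authorship ...1.2.4.3...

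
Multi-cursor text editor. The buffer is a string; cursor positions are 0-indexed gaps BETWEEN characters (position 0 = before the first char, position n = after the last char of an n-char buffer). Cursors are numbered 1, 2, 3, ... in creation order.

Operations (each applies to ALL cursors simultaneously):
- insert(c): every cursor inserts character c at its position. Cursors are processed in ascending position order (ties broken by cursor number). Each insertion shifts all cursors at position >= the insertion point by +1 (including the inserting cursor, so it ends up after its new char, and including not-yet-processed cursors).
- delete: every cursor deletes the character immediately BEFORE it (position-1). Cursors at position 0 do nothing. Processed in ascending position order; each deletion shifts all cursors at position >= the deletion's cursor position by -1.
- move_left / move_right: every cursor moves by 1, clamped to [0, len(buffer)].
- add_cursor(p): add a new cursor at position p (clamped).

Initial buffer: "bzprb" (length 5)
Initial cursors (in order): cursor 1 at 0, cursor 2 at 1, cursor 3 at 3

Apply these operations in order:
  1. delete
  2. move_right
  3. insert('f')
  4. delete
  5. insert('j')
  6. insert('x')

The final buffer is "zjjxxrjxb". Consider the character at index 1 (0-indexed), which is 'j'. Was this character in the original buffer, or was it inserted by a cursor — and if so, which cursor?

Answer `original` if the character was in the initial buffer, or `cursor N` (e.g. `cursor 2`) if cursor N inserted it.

After op 1 (delete): buffer="zrb" (len 3), cursors c1@0 c2@0 c3@1, authorship ...
After op 2 (move_right): buffer="zrb" (len 3), cursors c1@1 c2@1 c3@2, authorship ...
After op 3 (insert('f')): buffer="zffrfb" (len 6), cursors c1@3 c2@3 c3@5, authorship .12.3.
After op 4 (delete): buffer="zrb" (len 3), cursors c1@1 c2@1 c3@2, authorship ...
After op 5 (insert('j')): buffer="zjjrjb" (len 6), cursors c1@3 c2@3 c3@5, authorship .12.3.
After op 6 (insert('x')): buffer="zjjxxrjxb" (len 9), cursors c1@5 c2@5 c3@8, authorship .1212.33.
Authorship (.=original, N=cursor N): . 1 2 1 2 . 3 3 .
Index 1: author = 1

Answer: cursor 1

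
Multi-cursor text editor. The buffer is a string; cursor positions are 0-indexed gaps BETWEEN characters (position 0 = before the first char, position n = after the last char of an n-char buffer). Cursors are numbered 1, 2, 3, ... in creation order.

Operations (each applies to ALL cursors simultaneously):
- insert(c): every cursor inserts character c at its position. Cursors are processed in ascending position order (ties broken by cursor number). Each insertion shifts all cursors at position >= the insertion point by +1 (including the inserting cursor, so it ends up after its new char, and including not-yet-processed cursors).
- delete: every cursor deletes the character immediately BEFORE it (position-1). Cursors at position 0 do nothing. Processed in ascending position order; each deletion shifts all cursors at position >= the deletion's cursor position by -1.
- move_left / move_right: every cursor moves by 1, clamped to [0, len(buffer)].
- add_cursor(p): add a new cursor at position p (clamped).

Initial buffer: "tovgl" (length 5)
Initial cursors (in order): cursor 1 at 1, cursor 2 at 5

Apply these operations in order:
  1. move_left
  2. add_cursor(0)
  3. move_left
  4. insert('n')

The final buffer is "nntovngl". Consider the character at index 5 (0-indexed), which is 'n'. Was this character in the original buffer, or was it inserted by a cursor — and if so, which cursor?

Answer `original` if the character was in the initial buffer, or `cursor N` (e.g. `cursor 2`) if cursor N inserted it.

After op 1 (move_left): buffer="tovgl" (len 5), cursors c1@0 c2@4, authorship .....
After op 2 (add_cursor(0)): buffer="tovgl" (len 5), cursors c1@0 c3@0 c2@4, authorship .....
After op 3 (move_left): buffer="tovgl" (len 5), cursors c1@0 c3@0 c2@3, authorship .....
After op 4 (insert('n')): buffer="nntovngl" (len 8), cursors c1@2 c3@2 c2@6, authorship 13...2..
Authorship (.=original, N=cursor N): 1 3 . . . 2 . .
Index 5: author = 2

Answer: cursor 2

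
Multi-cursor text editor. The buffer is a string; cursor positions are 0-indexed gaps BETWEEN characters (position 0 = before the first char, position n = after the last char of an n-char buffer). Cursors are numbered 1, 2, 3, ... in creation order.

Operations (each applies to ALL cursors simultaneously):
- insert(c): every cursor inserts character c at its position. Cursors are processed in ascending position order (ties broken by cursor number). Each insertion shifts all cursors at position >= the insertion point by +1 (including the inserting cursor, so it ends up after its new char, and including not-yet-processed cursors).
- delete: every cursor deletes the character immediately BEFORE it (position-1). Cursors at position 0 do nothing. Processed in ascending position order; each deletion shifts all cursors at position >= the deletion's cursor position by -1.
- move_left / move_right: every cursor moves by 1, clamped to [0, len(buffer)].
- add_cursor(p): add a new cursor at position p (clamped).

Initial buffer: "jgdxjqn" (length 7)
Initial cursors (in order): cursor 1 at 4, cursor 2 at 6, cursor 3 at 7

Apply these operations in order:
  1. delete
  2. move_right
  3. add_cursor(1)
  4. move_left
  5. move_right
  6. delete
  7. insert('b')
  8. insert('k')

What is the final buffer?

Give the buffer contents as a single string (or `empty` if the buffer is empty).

After op 1 (delete): buffer="jgdj" (len 4), cursors c1@3 c2@4 c3@4, authorship ....
After op 2 (move_right): buffer="jgdj" (len 4), cursors c1@4 c2@4 c3@4, authorship ....
After op 3 (add_cursor(1)): buffer="jgdj" (len 4), cursors c4@1 c1@4 c2@4 c3@4, authorship ....
After op 4 (move_left): buffer="jgdj" (len 4), cursors c4@0 c1@3 c2@3 c3@3, authorship ....
After op 5 (move_right): buffer="jgdj" (len 4), cursors c4@1 c1@4 c2@4 c3@4, authorship ....
After op 6 (delete): buffer="" (len 0), cursors c1@0 c2@0 c3@0 c4@0, authorship 
After op 7 (insert('b')): buffer="bbbb" (len 4), cursors c1@4 c2@4 c3@4 c4@4, authorship 1234
After op 8 (insert('k')): buffer="bbbbkkkk" (len 8), cursors c1@8 c2@8 c3@8 c4@8, authorship 12341234

Answer: bbbbkkkk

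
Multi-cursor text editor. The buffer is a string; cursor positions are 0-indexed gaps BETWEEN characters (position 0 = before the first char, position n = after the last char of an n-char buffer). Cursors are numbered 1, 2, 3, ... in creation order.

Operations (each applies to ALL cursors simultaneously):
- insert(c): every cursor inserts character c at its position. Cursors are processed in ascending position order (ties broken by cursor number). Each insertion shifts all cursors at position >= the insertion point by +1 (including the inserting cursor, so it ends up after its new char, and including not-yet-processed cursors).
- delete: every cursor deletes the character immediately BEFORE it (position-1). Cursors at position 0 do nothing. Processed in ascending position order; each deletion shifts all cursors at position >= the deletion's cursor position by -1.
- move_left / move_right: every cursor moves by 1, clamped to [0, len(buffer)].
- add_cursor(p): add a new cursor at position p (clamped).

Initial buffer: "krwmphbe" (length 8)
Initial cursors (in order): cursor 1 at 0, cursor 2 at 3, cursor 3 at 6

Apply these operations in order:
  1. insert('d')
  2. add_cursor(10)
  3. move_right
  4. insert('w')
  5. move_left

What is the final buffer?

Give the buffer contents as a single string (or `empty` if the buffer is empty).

After op 1 (insert('d')): buffer="dkrwdmphdbe" (len 11), cursors c1@1 c2@5 c3@9, authorship 1...2...3..
After op 2 (add_cursor(10)): buffer="dkrwdmphdbe" (len 11), cursors c1@1 c2@5 c3@9 c4@10, authorship 1...2...3..
After op 3 (move_right): buffer="dkrwdmphdbe" (len 11), cursors c1@2 c2@6 c3@10 c4@11, authorship 1...2...3..
After op 4 (insert('w')): buffer="dkwrwdmwphdbwew" (len 15), cursors c1@3 c2@8 c3@13 c4@15, authorship 1.1..2.2..3.3.4
After op 5 (move_left): buffer="dkwrwdmwphdbwew" (len 15), cursors c1@2 c2@7 c3@12 c4@14, authorship 1.1..2.2..3.3.4

Answer: dkwrwdmwphdbwew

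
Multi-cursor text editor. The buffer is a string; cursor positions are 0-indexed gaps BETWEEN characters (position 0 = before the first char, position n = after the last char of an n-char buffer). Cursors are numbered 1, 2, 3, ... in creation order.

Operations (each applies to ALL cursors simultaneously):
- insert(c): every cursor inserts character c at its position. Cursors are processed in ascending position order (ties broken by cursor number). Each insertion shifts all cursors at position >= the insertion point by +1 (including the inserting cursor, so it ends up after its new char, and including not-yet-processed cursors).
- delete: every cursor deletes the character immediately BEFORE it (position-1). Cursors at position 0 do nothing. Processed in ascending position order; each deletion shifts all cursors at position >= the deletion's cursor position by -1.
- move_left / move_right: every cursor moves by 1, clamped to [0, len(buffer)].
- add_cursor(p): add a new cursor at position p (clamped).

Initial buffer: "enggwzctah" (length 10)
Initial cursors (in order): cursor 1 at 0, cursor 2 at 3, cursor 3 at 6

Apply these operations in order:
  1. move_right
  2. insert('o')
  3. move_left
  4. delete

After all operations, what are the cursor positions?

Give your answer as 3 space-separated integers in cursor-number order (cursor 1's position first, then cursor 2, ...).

After op 1 (move_right): buffer="enggwzctah" (len 10), cursors c1@1 c2@4 c3@7, authorship ..........
After op 2 (insert('o')): buffer="eonggowzcotah" (len 13), cursors c1@2 c2@6 c3@10, authorship .1...2...3...
After op 3 (move_left): buffer="eonggowzcotah" (len 13), cursors c1@1 c2@5 c3@9, authorship .1...2...3...
After op 4 (delete): buffer="ongowzotah" (len 10), cursors c1@0 c2@3 c3@6, authorship 1..2..3...

Answer: 0 3 6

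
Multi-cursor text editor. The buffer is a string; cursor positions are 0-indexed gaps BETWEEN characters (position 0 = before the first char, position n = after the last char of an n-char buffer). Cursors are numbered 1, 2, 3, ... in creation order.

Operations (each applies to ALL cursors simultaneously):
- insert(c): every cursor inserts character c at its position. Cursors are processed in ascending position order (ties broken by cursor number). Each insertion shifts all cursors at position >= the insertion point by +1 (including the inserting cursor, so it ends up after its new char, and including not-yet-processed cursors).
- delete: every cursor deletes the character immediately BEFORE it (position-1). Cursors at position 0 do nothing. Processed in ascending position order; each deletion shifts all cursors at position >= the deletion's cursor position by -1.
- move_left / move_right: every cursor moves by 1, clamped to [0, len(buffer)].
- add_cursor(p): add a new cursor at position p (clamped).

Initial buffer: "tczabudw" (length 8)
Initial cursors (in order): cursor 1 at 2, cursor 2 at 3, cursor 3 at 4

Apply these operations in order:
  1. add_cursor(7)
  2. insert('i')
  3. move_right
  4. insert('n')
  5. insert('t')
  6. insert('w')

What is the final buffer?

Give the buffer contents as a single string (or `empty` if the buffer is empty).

Answer: tcizntwiantwibntwudiwntw

Derivation:
After op 1 (add_cursor(7)): buffer="tczabudw" (len 8), cursors c1@2 c2@3 c3@4 c4@7, authorship ........
After op 2 (insert('i')): buffer="tciziaibudiw" (len 12), cursors c1@3 c2@5 c3@7 c4@11, authorship ..1.2.3...4.
After op 3 (move_right): buffer="tciziaibudiw" (len 12), cursors c1@4 c2@6 c3@8 c4@12, authorship ..1.2.3...4.
After op 4 (insert('n')): buffer="tciznianibnudiwn" (len 16), cursors c1@5 c2@8 c3@11 c4@16, authorship ..1.12.23.3..4.4
After op 5 (insert('t')): buffer="tcizntiantibntudiwnt" (len 20), cursors c1@6 c2@10 c3@14 c4@20, authorship ..1.112.223.33..4.44
After op 6 (insert('w')): buffer="tcizntwiantwibntwudiwntw" (len 24), cursors c1@7 c2@12 c3@17 c4@24, authorship ..1.1112.2223.333..4.444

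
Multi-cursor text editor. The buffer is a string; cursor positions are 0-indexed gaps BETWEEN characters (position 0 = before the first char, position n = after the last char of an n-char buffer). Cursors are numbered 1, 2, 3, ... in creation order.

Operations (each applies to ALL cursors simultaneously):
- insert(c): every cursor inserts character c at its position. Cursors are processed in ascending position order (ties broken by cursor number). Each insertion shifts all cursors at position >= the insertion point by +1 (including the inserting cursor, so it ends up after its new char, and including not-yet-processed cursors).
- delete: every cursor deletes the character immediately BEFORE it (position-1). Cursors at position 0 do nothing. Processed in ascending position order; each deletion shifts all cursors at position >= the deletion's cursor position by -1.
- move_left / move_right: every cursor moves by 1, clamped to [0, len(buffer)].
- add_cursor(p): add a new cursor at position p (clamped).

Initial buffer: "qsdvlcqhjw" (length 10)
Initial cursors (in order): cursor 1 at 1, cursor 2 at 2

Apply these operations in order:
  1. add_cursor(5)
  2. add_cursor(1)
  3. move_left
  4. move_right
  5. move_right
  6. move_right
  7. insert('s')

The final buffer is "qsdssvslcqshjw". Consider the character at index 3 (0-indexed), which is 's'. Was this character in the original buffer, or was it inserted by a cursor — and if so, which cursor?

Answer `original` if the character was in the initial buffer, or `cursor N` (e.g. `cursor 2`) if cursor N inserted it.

Answer: cursor 1

Derivation:
After op 1 (add_cursor(5)): buffer="qsdvlcqhjw" (len 10), cursors c1@1 c2@2 c3@5, authorship ..........
After op 2 (add_cursor(1)): buffer="qsdvlcqhjw" (len 10), cursors c1@1 c4@1 c2@2 c3@5, authorship ..........
After op 3 (move_left): buffer="qsdvlcqhjw" (len 10), cursors c1@0 c4@0 c2@1 c3@4, authorship ..........
After op 4 (move_right): buffer="qsdvlcqhjw" (len 10), cursors c1@1 c4@1 c2@2 c3@5, authorship ..........
After op 5 (move_right): buffer="qsdvlcqhjw" (len 10), cursors c1@2 c4@2 c2@3 c3@6, authorship ..........
After op 6 (move_right): buffer="qsdvlcqhjw" (len 10), cursors c1@3 c4@3 c2@4 c3@7, authorship ..........
After op 7 (insert('s')): buffer="qsdssvslcqshjw" (len 14), cursors c1@5 c4@5 c2@7 c3@11, authorship ...14.2...3...
Authorship (.=original, N=cursor N): . . . 1 4 . 2 . . . 3 . . .
Index 3: author = 1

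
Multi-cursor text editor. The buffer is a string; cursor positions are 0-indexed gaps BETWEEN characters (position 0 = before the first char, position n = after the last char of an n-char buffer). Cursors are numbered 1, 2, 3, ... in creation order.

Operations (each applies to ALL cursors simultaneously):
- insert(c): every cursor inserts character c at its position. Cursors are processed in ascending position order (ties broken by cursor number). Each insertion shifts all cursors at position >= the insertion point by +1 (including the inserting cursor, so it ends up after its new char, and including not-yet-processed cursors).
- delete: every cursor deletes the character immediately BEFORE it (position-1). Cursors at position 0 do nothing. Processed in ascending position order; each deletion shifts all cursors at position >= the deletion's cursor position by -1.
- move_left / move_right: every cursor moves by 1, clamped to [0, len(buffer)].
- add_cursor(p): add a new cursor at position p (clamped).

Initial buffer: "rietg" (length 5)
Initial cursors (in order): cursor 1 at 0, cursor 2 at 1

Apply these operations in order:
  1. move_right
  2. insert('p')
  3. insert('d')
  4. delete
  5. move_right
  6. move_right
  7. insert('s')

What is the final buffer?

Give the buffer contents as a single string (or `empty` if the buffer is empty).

Answer: rpipsetsg

Derivation:
After op 1 (move_right): buffer="rietg" (len 5), cursors c1@1 c2@2, authorship .....
After op 2 (insert('p')): buffer="rpipetg" (len 7), cursors c1@2 c2@4, authorship .1.2...
After op 3 (insert('d')): buffer="rpdipdetg" (len 9), cursors c1@3 c2@6, authorship .11.22...
After op 4 (delete): buffer="rpipetg" (len 7), cursors c1@2 c2@4, authorship .1.2...
After op 5 (move_right): buffer="rpipetg" (len 7), cursors c1@3 c2@5, authorship .1.2...
After op 6 (move_right): buffer="rpipetg" (len 7), cursors c1@4 c2@6, authorship .1.2...
After op 7 (insert('s')): buffer="rpipsetsg" (len 9), cursors c1@5 c2@8, authorship .1.21..2.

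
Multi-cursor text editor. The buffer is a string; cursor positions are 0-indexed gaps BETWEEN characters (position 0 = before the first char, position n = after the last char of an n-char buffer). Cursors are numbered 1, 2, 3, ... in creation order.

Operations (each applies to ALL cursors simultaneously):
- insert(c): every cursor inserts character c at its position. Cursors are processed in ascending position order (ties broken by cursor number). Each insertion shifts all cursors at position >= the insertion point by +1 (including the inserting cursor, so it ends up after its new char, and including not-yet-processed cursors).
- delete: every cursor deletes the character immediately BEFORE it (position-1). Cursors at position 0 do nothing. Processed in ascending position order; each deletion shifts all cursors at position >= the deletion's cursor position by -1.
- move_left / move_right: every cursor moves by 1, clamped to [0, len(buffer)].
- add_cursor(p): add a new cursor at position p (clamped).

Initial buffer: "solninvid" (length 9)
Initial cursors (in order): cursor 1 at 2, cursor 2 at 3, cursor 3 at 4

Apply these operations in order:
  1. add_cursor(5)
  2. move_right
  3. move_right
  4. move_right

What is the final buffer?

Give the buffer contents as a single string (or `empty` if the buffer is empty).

After op 1 (add_cursor(5)): buffer="solninvid" (len 9), cursors c1@2 c2@3 c3@4 c4@5, authorship .........
After op 2 (move_right): buffer="solninvid" (len 9), cursors c1@3 c2@4 c3@5 c4@6, authorship .........
After op 3 (move_right): buffer="solninvid" (len 9), cursors c1@4 c2@5 c3@6 c4@7, authorship .........
After op 4 (move_right): buffer="solninvid" (len 9), cursors c1@5 c2@6 c3@7 c4@8, authorship .........

Answer: solninvid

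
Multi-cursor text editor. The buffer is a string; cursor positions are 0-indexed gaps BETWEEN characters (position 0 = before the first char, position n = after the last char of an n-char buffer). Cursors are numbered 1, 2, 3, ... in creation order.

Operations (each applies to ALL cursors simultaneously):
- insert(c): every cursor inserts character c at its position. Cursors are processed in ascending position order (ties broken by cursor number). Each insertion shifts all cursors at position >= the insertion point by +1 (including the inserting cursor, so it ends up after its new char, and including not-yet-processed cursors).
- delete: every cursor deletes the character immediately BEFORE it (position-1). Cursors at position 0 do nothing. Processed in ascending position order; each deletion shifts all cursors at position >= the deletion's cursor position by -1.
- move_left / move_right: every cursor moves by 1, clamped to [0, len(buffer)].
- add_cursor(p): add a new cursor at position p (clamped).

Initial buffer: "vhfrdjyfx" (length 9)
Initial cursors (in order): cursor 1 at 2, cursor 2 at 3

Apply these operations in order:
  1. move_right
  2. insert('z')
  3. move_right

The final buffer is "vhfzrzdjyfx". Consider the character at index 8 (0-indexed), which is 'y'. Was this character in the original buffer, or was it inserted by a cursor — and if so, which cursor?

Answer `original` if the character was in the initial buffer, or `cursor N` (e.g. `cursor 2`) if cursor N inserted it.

Answer: original

Derivation:
After op 1 (move_right): buffer="vhfrdjyfx" (len 9), cursors c1@3 c2@4, authorship .........
After op 2 (insert('z')): buffer="vhfzrzdjyfx" (len 11), cursors c1@4 c2@6, authorship ...1.2.....
After op 3 (move_right): buffer="vhfzrzdjyfx" (len 11), cursors c1@5 c2@7, authorship ...1.2.....
Authorship (.=original, N=cursor N): . . . 1 . 2 . . . . .
Index 8: author = original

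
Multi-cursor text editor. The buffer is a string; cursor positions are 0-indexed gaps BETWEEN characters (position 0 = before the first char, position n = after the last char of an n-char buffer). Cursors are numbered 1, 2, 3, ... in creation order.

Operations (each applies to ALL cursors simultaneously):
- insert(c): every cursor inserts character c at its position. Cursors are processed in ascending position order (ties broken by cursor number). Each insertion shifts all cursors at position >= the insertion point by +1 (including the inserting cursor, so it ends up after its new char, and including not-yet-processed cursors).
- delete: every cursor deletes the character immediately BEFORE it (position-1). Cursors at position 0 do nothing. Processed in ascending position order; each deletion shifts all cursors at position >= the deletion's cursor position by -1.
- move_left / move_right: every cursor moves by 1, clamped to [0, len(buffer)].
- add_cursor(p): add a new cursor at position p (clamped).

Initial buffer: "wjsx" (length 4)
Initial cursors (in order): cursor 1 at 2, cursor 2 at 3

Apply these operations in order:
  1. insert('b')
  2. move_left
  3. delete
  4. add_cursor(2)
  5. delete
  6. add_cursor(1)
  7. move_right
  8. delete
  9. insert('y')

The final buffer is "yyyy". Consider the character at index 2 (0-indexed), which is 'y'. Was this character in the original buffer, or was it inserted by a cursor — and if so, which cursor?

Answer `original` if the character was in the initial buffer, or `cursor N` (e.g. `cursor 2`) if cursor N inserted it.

After op 1 (insert('b')): buffer="wjbsbx" (len 6), cursors c1@3 c2@5, authorship ..1.2.
After op 2 (move_left): buffer="wjbsbx" (len 6), cursors c1@2 c2@4, authorship ..1.2.
After op 3 (delete): buffer="wbbx" (len 4), cursors c1@1 c2@2, authorship .12.
After op 4 (add_cursor(2)): buffer="wbbx" (len 4), cursors c1@1 c2@2 c3@2, authorship .12.
After op 5 (delete): buffer="bx" (len 2), cursors c1@0 c2@0 c3@0, authorship 2.
After op 6 (add_cursor(1)): buffer="bx" (len 2), cursors c1@0 c2@0 c3@0 c4@1, authorship 2.
After op 7 (move_right): buffer="bx" (len 2), cursors c1@1 c2@1 c3@1 c4@2, authorship 2.
After op 8 (delete): buffer="" (len 0), cursors c1@0 c2@0 c3@0 c4@0, authorship 
After op 9 (insert('y')): buffer="yyyy" (len 4), cursors c1@4 c2@4 c3@4 c4@4, authorship 1234
Authorship (.=original, N=cursor N): 1 2 3 4
Index 2: author = 3

Answer: cursor 3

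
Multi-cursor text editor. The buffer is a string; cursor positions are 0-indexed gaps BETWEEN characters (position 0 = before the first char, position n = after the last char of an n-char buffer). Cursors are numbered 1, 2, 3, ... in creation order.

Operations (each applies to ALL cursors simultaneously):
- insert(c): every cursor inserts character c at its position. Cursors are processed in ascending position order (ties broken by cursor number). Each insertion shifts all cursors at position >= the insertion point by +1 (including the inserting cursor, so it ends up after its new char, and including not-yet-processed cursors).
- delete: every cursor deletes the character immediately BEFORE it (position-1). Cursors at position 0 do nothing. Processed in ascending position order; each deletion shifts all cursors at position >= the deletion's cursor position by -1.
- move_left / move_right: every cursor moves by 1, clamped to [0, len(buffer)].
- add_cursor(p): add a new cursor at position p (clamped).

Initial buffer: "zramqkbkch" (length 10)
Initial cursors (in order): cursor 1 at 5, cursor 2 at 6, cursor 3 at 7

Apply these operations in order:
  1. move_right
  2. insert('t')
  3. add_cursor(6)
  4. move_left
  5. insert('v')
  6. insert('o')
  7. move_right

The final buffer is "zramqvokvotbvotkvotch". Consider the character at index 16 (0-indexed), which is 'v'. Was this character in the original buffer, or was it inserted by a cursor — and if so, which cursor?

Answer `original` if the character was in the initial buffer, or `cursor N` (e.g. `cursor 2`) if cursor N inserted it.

Answer: cursor 3

Derivation:
After op 1 (move_right): buffer="zramqkbkch" (len 10), cursors c1@6 c2@7 c3@8, authorship ..........
After op 2 (insert('t')): buffer="zramqktbtktch" (len 13), cursors c1@7 c2@9 c3@11, authorship ......1.2.3..
After op 3 (add_cursor(6)): buffer="zramqktbtktch" (len 13), cursors c4@6 c1@7 c2@9 c3@11, authorship ......1.2.3..
After op 4 (move_left): buffer="zramqktbtktch" (len 13), cursors c4@5 c1@6 c2@8 c3@10, authorship ......1.2.3..
After op 5 (insert('v')): buffer="zramqvkvtbvtkvtch" (len 17), cursors c4@6 c1@8 c2@11 c3@14, authorship .....4.11.22.33..
After op 6 (insert('o')): buffer="zramqvokvotbvotkvotch" (len 21), cursors c4@7 c1@10 c2@14 c3@18, authorship .....44.111.222.333..
After op 7 (move_right): buffer="zramqvokvotbvotkvotch" (len 21), cursors c4@8 c1@11 c2@15 c3@19, authorship .....44.111.222.333..
Authorship (.=original, N=cursor N): . . . . . 4 4 . 1 1 1 . 2 2 2 . 3 3 3 . .
Index 16: author = 3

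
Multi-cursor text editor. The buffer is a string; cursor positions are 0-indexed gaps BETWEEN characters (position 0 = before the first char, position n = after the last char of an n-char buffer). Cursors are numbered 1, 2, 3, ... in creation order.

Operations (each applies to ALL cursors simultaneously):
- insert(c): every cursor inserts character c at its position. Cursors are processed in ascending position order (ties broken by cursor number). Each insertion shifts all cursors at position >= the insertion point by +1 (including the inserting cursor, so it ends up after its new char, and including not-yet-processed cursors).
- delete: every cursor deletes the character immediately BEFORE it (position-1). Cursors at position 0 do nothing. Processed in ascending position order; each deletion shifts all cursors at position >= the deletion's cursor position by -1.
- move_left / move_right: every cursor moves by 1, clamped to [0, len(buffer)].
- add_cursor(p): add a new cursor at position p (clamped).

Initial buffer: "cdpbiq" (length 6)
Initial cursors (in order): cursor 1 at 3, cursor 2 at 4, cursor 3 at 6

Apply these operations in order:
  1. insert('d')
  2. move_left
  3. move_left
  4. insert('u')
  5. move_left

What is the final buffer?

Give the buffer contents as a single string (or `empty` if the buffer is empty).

Answer: cdupdubdiuqd

Derivation:
After op 1 (insert('d')): buffer="cdpdbdiqd" (len 9), cursors c1@4 c2@6 c3@9, authorship ...1.2..3
After op 2 (move_left): buffer="cdpdbdiqd" (len 9), cursors c1@3 c2@5 c3@8, authorship ...1.2..3
After op 3 (move_left): buffer="cdpdbdiqd" (len 9), cursors c1@2 c2@4 c3@7, authorship ...1.2..3
After op 4 (insert('u')): buffer="cdupdubdiuqd" (len 12), cursors c1@3 c2@6 c3@10, authorship ..1.12.2.3.3
After op 5 (move_left): buffer="cdupdubdiuqd" (len 12), cursors c1@2 c2@5 c3@9, authorship ..1.12.2.3.3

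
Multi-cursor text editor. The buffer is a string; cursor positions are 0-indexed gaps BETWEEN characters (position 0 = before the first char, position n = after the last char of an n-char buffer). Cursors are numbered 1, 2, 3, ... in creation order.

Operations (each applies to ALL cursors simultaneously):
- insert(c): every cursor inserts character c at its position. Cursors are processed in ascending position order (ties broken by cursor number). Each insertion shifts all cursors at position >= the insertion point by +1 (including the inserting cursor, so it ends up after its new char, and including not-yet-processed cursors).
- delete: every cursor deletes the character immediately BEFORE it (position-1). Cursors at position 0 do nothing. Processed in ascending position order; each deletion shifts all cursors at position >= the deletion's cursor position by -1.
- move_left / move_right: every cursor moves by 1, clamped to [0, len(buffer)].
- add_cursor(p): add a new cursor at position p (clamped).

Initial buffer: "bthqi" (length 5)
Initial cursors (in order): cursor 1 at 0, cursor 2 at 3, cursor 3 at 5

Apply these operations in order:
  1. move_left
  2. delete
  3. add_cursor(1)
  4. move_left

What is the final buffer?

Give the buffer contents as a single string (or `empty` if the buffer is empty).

After op 1 (move_left): buffer="bthqi" (len 5), cursors c1@0 c2@2 c3@4, authorship .....
After op 2 (delete): buffer="bhi" (len 3), cursors c1@0 c2@1 c3@2, authorship ...
After op 3 (add_cursor(1)): buffer="bhi" (len 3), cursors c1@0 c2@1 c4@1 c3@2, authorship ...
After op 4 (move_left): buffer="bhi" (len 3), cursors c1@0 c2@0 c4@0 c3@1, authorship ...

Answer: bhi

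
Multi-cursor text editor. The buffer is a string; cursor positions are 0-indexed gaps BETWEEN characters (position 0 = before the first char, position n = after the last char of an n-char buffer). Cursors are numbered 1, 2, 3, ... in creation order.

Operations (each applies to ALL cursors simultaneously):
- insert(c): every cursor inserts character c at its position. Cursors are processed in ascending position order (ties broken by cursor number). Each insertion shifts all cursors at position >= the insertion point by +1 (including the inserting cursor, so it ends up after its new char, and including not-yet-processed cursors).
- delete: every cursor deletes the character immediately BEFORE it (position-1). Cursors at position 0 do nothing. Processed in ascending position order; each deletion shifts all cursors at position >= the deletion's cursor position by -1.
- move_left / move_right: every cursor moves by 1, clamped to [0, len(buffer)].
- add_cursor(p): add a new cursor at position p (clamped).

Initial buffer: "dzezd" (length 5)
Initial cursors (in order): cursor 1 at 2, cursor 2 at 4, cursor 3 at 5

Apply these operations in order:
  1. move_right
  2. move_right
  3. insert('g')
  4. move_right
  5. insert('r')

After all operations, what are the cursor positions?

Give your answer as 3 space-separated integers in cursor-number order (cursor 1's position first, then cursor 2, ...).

Answer: 7 11 11

Derivation:
After op 1 (move_right): buffer="dzezd" (len 5), cursors c1@3 c2@5 c3@5, authorship .....
After op 2 (move_right): buffer="dzezd" (len 5), cursors c1@4 c2@5 c3@5, authorship .....
After op 3 (insert('g')): buffer="dzezgdgg" (len 8), cursors c1@5 c2@8 c3@8, authorship ....1.23
After op 4 (move_right): buffer="dzezgdgg" (len 8), cursors c1@6 c2@8 c3@8, authorship ....1.23
After op 5 (insert('r')): buffer="dzezgdrggrr" (len 11), cursors c1@7 c2@11 c3@11, authorship ....1.12323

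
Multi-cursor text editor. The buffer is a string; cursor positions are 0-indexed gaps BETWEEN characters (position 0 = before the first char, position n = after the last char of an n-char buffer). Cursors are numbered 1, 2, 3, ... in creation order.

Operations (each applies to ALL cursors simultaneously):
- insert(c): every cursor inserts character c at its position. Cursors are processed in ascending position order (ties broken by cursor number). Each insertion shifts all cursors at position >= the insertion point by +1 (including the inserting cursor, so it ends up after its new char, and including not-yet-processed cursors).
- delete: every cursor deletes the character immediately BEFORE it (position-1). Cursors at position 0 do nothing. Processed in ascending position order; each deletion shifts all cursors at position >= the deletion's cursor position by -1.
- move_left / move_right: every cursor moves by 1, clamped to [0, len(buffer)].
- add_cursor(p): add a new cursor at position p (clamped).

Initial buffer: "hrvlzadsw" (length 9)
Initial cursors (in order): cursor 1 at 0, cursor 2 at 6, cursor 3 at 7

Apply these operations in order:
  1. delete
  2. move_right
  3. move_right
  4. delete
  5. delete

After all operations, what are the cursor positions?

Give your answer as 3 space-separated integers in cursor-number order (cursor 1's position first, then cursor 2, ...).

After op 1 (delete): buffer="hrvlzsw" (len 7), cursors c1@0 c2@5 c3@5, authorship .......
After op 2 (move_right): buffer="hrvlzsw" (len 7), cursors c1@1 c2@6 c3@6, authorship .......
After op 3 (move_right): buffer="hrvlzsw" (len 7), cursors c1@2 c2@7 c3@7, authorship .......
After op 4 (delete): buffer="hvlz" (len 4), cursors c1@1 c2@4 c3@4, authorship ....
After op 5 (delete): buffer="v" (len 1), cursors c1@0 c2@1 c3@1, authorship .

Answer: 0 1 1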